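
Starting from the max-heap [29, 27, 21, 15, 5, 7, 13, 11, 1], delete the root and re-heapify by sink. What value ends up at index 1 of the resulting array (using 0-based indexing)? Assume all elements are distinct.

15

remove root 29; move last element 1 to root → [1, 27, 21, 15, 5, 7, 13, 11]
1 vs larger child 27 at index 1, swap → [27, 1, 21, 15, 5, 7, 13, 11]
1 vs larger child 15 at index 3, swap → [27, 15, 21, 1, 5, 7, 13, 11]
1 vs only child 11 at index 7, swap → [27, 15, 21, 11, 5, 7, 13, 1]
resulting array: [27, 15, 21, 11, 5, 7, 13, 1]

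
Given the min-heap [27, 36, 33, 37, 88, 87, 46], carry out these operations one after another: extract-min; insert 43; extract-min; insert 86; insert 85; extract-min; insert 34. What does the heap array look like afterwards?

extract-min → returns 27:
  remove root 27; move last element 46 to root → [46, 36, 33, 37, 88, 87]
  46 vs smaller child 33 at index 2, swap → [33, 36, 46, 37, 88, 87]
insert 43:
  append 43 at index 6 → [33, 36, 46, 37, 88, 87, 43]
  43 < parent 46 at index 2, swap → [33, 36, 43, 37, 88, 87, 46]
extract-min → returns 33:
  remove root 33; move last element 46 to root → [46, 36, 43, 37, 88, 87]
  46 vs smaller child 36 at index 1, swap → [36, 46, 43, 37, 88, 87]
  46 vs smaller child 37 at index 3, swap → [36, 37, 43, 46, 88, 87]
insert 86:
  append 86 at index 6 → [36, 37, 43, 46, 88, 87, 86] (no swap needed)
insert 85:
  append 85 at index 7 → [36, 37, 43, 46, 88, 87, 86, 85] (no swap needed)
extract-min → returns 36:
  remove root 36; move last element 85 to root → [85, 37, 43, 46, 88, 87, 86]
  85 vs smaller child 37 at index 1, swap → [37, 85, 43, 46, 88, 87, 86]
  85 vs smaller child 46 at index 3, swap → [37, 46, 43, 85, 88, 87, 86]
insert 34:
  append 34 at index 7 → [37, 46, 43, 85, 88, 87, 86, 34]
  34 < parent 85 at index 3, swap → [37, 46, 43, 34, 88, 87, 86, 85]
  34 < parent 46 at index 1, swap → [37, 34, 43, 46, 88, 87, 86, 85]
  34 < parent 37 at index 0, swap → [34, 37, 43, 46, 88, 87, 86, 85]

[34, 37, 43, 46, 88, 87, 86, 85]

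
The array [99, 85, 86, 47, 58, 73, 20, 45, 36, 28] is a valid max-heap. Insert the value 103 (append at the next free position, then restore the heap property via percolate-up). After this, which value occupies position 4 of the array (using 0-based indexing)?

85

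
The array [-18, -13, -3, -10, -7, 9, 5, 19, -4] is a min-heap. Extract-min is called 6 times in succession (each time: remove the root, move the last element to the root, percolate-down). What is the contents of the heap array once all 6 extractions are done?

[5, 9, 19]

extract-min #1 returns -18:
  remove root -18; move last element -4 to root → [-4, -13, -3, -10, -7, 9, 5, 19]
  -4 vs smaller child -13 at index 1, swap → [-13, -4, -3, -10, -7, 9, 5, 19]
  -4 vs smaller child -10 at index 3, swap → [-13, -10, -3, -4, -7, 9, 5, 19]
extract-min #2 returns -13:
  remove root -13; move last element 19 to root → [19, -10, -3, -4, -7, 9, 5]
  19 vs smaller child -10 at index 1, swap → [-10, 19, -3, -4, -7, 9, 5]
  19 vs smaller child -7 at index 4, swap → [-10, -7, -3, -4, 19, 9, 5]
extract-min #3 returns -10:
  remove root -10; move last element 5 to root → [5, -7, -3, -4, 19, 9]
  5 vs smaller child -7 at index 1, swap → [-7, 5, -3, -4, 19, 9]
  5 vs smaller child -4 at index 3, swap → [-7, -4, -3, 5, 19, 9]
extract-min #4 returns -7:
  remove root -7; move last element 9 to root → [9, -4, -3, 5, 19]
  9 vs smaller child -4 at index 1, swap → [-4, 9, -3, 5, 19]
  9 vs smaller child 5 at index 3, swap → [-4, 5, -3, 9, 19]
extract-min #5 returns -4:
  remove root -4; move last element 19 to root → [19, 5, -3, 9]
  19 vs smaller child -3 at index 2, swap → [-3, 5, 19, 9]
extract-min #6 returns -3:
  remove root -3; move last element 9 to root → [9, 5, 19]
  9 vs smaller child 5 at index 1, swap → [5, 9, 19]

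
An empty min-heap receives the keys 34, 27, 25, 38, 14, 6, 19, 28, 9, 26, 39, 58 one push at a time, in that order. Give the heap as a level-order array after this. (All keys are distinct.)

[6, 9, 14, 25, 26, 27, 19, 38, 28, 34, 39, 58]

Insert 34:
  append 34 at index 0 → [34] (no swap needed)
Insert 27:
  append 27 at index 1 → [34, 27]
  27 < parent 34 at index 0, swap → [27, 34]
Insert 25:
  append 25 at index 2 → [27, 34, 25]
  25 < parent 27 at index 0, swap → [25, 34, 27]
Insert 38:
  append 38 at index 3 → [25, 34, 27, 38] (no swap needed)
Insert 14:
  append 14 at index 4 → [25, 34, 27, 38, 14]
  14 < parent 34 at index 1, swap → [25, 14, 27, 38, 34]
  14 < parent 25 at index 0, swap → [14, 25, 27, 38, 34]
Insert 6:
  append 6 at index 5 → [14, 25, 27, 38, 34, 6]
  6 < parent 27 at index 2, swap → [14, 25, 6, 38, 34, 27]
  6 < parent 14 at index 0, swap → [6, 25, 14, 38, 34, 27]
Insert 19:
  append 19 at index 6 → [6, 25, 14, 38, 34, 27, 19] (no swap needed)
Insert 28:
  append 28 at index 7 → [6, 25, 14, 38, 34, 27, 19, 28]
  28 < parent 38 at index 3, swap → [6, 25, 14, 28, 34, 27, 19, 38]
Insert 9:
  append 9 at index 8 → [6, 25, 14, 28, 34, 27, 19, 38, 9]
  9 < parent 28 at index 3, swap → [6, 25, 14, 9, 34, 27, 19, 38, 28]
  9 < parent 25 at index 1, swap → [6, 9, 14, 25, 34, 27, 19, 38, 28]
Insert 26:
  append 26 at index 9 → [6, 9, 14, 25, 34, 27, 19, 38, 28, 26]
  26 < parent 34 at index 4, swap → [6, 9, 14, 25, 26, 27, 19, 38, 28, 34]
Insert 39:
  append 39 at index 10 → [6, 9, 14, 25, 26, 27, 19, 38, 28, 34, 39] (no swap needed)
Insert 58:
  append 58 at index 11 → [6, 9, 14, 25, 26, 27, 19, 38, 28, 34, 39, 58] (no swap needed)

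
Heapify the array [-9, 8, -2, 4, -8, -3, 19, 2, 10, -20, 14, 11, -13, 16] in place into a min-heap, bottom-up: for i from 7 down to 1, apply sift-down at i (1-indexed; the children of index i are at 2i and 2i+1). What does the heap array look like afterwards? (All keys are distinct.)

[-20, -9, -13, 2, -8, -3, 16, 4, 10, 8, 14, 11, -2, 19]

sift down from index 7:
  19 vs only child 16 at index 14, swap → [-9, 8, -2, 4, -8, -3, 16, 2, 10, -20, 14, 11, -13, 19]
sift down from index 6:
  -3 vs smaller child -13 at index 13, swap → [-9, 8, -2, 4, -8, -13, 16, 2, 10, -20, 14, 11, -3, 19]
sift down from index 5:
  -8 vs smaller child -20 at index 10, swap → [-9, 8, -2, 4, -20, -13, 16, 2, 10, -8, 14, 11, -3, 19]
sift down from index 4:
  4 vs smaller child 2 at index 8, swap → [-9, 8, -2, 2, -20, -13, 16, 4, 10, -8, 14, 11, -3, 19]
sift down from index 3:
  -2 vs smaller child -13 at index 6, swap → [-9, 8, -13, 2, -20, -2, 16, 4, 10, -8, 14, 11, -3, 19]
  -2 vs smaller child -3 at index 13, swap → [-9, 8, -13, 2, -20, -3, 16, 4, 10, -8, 14, 11, -2, 19]
sift down from index 2:
  8 vs smaller child -20 at index 5, swap → [-9, -20, -13, 2, 8, -3, 16, 4, 10, -8, 14, 11, -2, 19]
  8 vs smaller child -8 at index 10, swap → [-9, -20, -13, 2, -8, -3, 16, 4, 10, 8, 14, 11, -2, 19]
sift down from index 1:
  -9 vs smaller child -20 at index 2, swap → [-20, -9, -13, 2, -8, -3, 16, 4, 10, 8, 14, 11, -2, 19]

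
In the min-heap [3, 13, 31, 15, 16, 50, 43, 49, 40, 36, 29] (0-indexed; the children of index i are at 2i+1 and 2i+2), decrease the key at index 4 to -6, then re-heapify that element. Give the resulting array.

[-6, 3, 31, 15, 13, 50, 43, 49, 40, 36, 29]

set index 4 from 16 to -6 → [3, 13, 31, 15, -6, 50, 43, 49, 40, 36, 29]
-6 < parent 13 at index 1, swap → [3, -6, 31, 15, 13, 50, 43, 49, 40, 36, 29]
-6 < parent 3 at index 0, swap → [-6, 3, 31, 15, 13, 50, 43, 49, 40, 36, 29]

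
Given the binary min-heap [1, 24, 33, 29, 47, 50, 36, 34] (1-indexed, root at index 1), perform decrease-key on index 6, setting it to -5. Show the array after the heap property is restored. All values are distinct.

set index 6 from 50 to -5 → [1, 24, 33, 29, 47, -5, 36, 34]
-5 < parent 33 at index 3, swap → [1, 24, -5, 29, 47, 33, 36, 34]
-5 < parent 1 at index 1, swap → [-5, 24, 1, 29, 47, 33, 36, 34]

[-5, 24, 1, 29, 47, 33, 36, 34]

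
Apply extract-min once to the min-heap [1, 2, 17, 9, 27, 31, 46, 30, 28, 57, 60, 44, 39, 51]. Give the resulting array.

remove root 1; move last element 51 to root → [51, 2, 17, 9, 27, 31, 46, 30, 28, 57, 60, 44, 39]
51 vs smaller child 2 at index 1, swap → [2, 51, 17, 9, 27, 31, 46, 30, 28, 57, 60, 44, 39]
51 vs smaller child 9 at index 3, swap → [2, 9, 17, 51, 27, 31, 46, 30, 28, 57, 60, 44, 39]
51 vs smaller child 28 at index 8, swap → [2, 9, 17, 28, 27, 31, 46, 30, 51, 57, 60, 44, 39]

[2, 9, 17, 28, 27, 31, 46, 30, 51, 57, 60, 44, 39]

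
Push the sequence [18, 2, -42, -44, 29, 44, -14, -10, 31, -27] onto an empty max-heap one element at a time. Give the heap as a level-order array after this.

Insert 18:
  append 18 at index 0 → [18] (no swap needed)
Insert 2:
  append 2 at index 1 → [18, 2] (no swap needed)
Insert -42:
  append -42 at index 2 → [18, 2, -42] (no swap needed)
Insert -44:
  append -44 at index 3 → [18, 2, -42, -44] (no swap needed)
Insert 29:
  append 29 at index 4 → [18, 2, -42, -44, 29]
  29 > parent 2 at index 1, swap → [18, 29, -42, -44, 2]
  29 > parent 18 at index 0, swap → [29, 18, -42, -44, 2]
Insert 44:
  append 44 at index 5 → [29, 18, -42, -44, 2, 44]
  44 > parent -42 at index 2, swap → [29, 18, 44, -44, 2, -42]
  44 > parent 29 at index 0, swap → [44, 18, 29, -44, 2, -42]
Insert -14:
  append -14 at index 6 → [44, 18, 29, -44, 2, -42, -14] (no swap needed)
Insert -10:
  append -10 at index 7 → [44, 18, 29, -44, 2, -42, -14, -10]
  -10 > parent -44 at index 3, swap → [44, 18, 29, -10, 2, -42, -14, -44]
Insert 31:
  append 31 at index 8 → [44, 18, 29, -10, 2, -42, -14, -44, 31]
  31 > parent -10 at index 3, swap → [44, 18, 29, 31, 2, -42, -14, -44, -10]
  31 > parent 18 at index 1, swap → [44, 31, 29, 18, 2, -42, -14, -44, -10]
Insert -27:
  append -27 at index 9 → [44, 31, 29, 18, 2, -42, -14, -44, -10, -27] (no swap needed)

[44, 31, 29, 18, 2, -42, -14, -44, -10, -27]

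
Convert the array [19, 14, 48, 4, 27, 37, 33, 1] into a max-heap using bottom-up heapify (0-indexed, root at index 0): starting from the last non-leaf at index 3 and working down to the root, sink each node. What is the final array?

[48, 27, 37, 4, 14, 19, 33, 1]

sift down from index 3: already satisfies heap property
sift down from index 2: already satisfies heap property
sift down from index 1:
  14 vs larger child 27 at index 4, swap → [19, 27, 48, 4, 14, 37, 33, 1]
sift down from index 0:
  19 vs larger child 48 at index 2, swap → [48, 27, 19, 4, 14, 37, 33, 1]
  19 vs larger child 37 at index 5, swap → [48, 27, 37, 4, 14, 19, 33, 1]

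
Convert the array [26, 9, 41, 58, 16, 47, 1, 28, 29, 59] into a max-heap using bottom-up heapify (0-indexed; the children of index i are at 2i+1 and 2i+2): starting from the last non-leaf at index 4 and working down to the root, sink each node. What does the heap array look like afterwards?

sift down from index 4:
  16 vs only child 59 at index 9, swap → [26, 9, 41, 58, 59, 47, 1, 28, 29, 16]
sift down from index 3: already satisfies heap property
sift down from index 2:
  41 vs larger child 47 at index 5, swap → [26, 9, 47, 58, 59, 41, 1, 28, 29, 16]
sift down from index 1:
  9 vs larger child 59 at index 4, swap → [26, 59, 47, 58, 9, 41, 1, 28, 29, 16]
  9 vs only child 16 at index 9, swap → [26, 59, 47, 58, 16, 41, 1, 28, 29, 9]
sift down from index 0:
  26 vs larger child 59 at index 1, swap → [59, 26, 47, 58, 16, 41, 1, 28, 29, 9]
  26 vs larger child 58 at index 3, swap → [59, 58, 47, 26, 16, 41, 1, 28, 29, 9]
  26 vs larger child 29 at index 8, swap → [59, 58, 47, 29, 16, 41, 1, 28, 26, 9]

[59, 58, 47, 29, 16, 41, 1, 28, 26, 9]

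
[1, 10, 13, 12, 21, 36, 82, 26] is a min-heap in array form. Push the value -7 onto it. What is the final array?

[-7, 1, 13, 10, 21, 36, 82, 26, 12]

append -7 at index 8 → [1, 10, 13, 12, 21, 36, 82, 26, -7]
-7 < parent 12 at index 3, swap → [1, 10, 13, -7, 21, 36, 82, 26, 12]
-7 < parent 10 at index 1, swap → [1, -7, 13, 10, 21, 36, 82, 26, 12]
-7 < parent 1 at index 0, swap → [-7, 1, 13, 10, 21, 36, 82, 26, 12]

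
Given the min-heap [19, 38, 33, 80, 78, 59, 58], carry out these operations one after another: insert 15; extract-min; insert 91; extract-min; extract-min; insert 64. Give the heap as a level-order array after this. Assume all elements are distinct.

[38, 78, 58, 80, 91, 59, 64]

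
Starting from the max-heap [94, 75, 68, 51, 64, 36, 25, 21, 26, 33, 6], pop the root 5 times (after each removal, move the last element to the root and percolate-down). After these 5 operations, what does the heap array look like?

[36, 33, 25, 26, 21, 6]

extract-max #1 returns 94:
  remove root 94; move last element 6 to root → [6, 75, 68, 51, 64, 36, 25, 21, 26, 33]
  6 vs larger child 75 at index 1, swap → [75, 6, 68, 51, 64, 36, 25, 21, 26, 33]
  6 vs larger child 64 at index 4, swap → [75, 64, 68, 51, 6, 36, 25, 21, 26, 33]
  6 vs only child 33 at index 9, swap → [75, 64, 68, 51, 33, 36, 25, 21, 26, 6]
extract-max #2 returns 75:
  remove root 75; move last element 6 to root → [6, 64, 68, 51, 33, 36, 25, 21, 26]
  6 vs larger child 68 at index 2, swap → [68, 64, 6, 51, 33, 36, 25, 21, 26]
  6 vs larger child 36 at index 5, swap → [68, 64, 36, 51, 33, 6, 25, 21, 26]
extract-max #3 returns 68:
  remove root 68; move last element 26 to root → [26, 64, 36, 51, 33, 6, 25, 21]
  26 vs larger child 64 at index 1, swap → [64, 26, 36, 51, 33, 6, 25, 21]
  26 vs larger child 51 at index 3, swap → [64, 51, 36, 26, 33, 6, 25, 21]
extract-max #4 returns 64:
  remove root 64; move last element 21 to root → [21, 51, 36, 26, 33, 6, 25]
  21 vs larger child 51 at index 1, swap → [51, 21, 36, 26, 33, 6, 25]
  21 vs larger child 33 at index 4, swap → [51, 33, 36, 26, 21, 6, 25]
extract-max #5 returns 51:
  remove root 51; move last element 25 to root → [25, 33, 36, 26, 21, 6]
  25 vs larger child 36 at index 2, swap → [36, 33, 25, 26, 21, 6]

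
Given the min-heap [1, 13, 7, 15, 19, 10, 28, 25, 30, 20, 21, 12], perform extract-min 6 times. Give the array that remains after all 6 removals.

[19, 25, 20, 28, 30, 21]

extract-min #1 returns 1:
  remove root 1; move last element 12 to root → [12, 13, 7, 15, 19, 10, 28, 25, 30, 20, 21]
  12 vs smaller child 7 at index 2, swap → [7, 13, 12, 15, 19, 10, 28, 25, 30, 20, 21]
  12 vs smaller child 10 at index 5, swap → [7, 13, 10, 15, 19, 12, 28, 25, 30, 20, 21]
extract-min #2 returns 7:
  remove root 7; move last element 21 to root → [21, 13, 10, 15, 19, 12, 28, 25, 30, 20]
  21 vs smaller child 10 at index 2, swap → [10, 13, 21, 15, 19, 12, 28, 25, 30, 20]
  21 vs smaller child 12 at index 5, swap → [10, 13, 12, 15, 19, 21, 28, 25, 30, 20]
extract-min #3 returns 10:
  remove root 10; move last element 20 to root → [20, 13, 12, 15, 19, 21, 28, 25, 30]
  20 vs smaller child 12 at index 2, swap → [12, 13, 20, 15, 19, 21, 28, 25, 30]
extract-min #4 returns 12:
  remove root 12; move last element 30 to root → [30, 13, 20, 15, 19, 21, 28, 25]
  30 vs smaller child 13 at index 1, swap → [13, 30, 20, 15, 19, 21, 28, 25]
  30 vs smaller child 15 at index 3, swap → [13, 15, 20, 30, 19, 21, 28, 25]
  30 vs only child 25 at index 7, swap → [13, 15, 20, 25, 19, 21, 28, 30]
extract-min #5 returns 13:
  remove root 13; move last element 30 to root → [30, 15, 20, 25, 19, 21, 28]
  30 vs smaller child 15 at index 1, swap → [15, 30, 20, 25, 19, 21, 28]
  30 vs smaller child 19 at index 4, swap → [15, 19, 20, 25, 30, 21, 28]
extract-min #6 returns 15:
  remove root 15; move last element 28 to root → [28, 19, 20, 25, 30, 21]
  28 vs smaller child 19 at index 1, swap → [19, 28, 20, 25, 30, 21]
  28 vs smaller child 25 at index 3, swap → [19, 25, 20, 28, 30, 21]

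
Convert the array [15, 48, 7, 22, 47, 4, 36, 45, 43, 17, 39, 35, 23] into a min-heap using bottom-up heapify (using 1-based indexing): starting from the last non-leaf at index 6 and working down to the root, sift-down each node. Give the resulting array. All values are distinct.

[4, 17, 7, 22, 39, 15, 36, 45, 43, 47, 48, 35, 23]

sift down from index 6: already satisfies heap property
sift down from index 5:
  47 vs smaller child 17 at index 10, swap → [15, 48, 7, 22, 17, 4, 36, 45, 43, 47, 39, 35, 23]
sift down from index 4: already satisfies heap property
sift down from index 3:
  7 vs smaller child 4 at index 6, swap → [15, 48, 4, 22, 17, 7, 36, 45, 43, 47, 39, 35, 23]
sift down from index 2:
  48 vs smaller child 17 at index 5, swap → [15, 17, 4, 22, 48, 7, 36, 45, 43, 47, 39, 35, 23]
  48 vs smaller child 39 at index 11, swap → [15, 17, 4, 22, 39, 7, 36, 45, 43, 47, 48, 35, 23]
sift down from index 1:
  15 vs smaller child 4 at index 3, swap → [4, 17, 15, 22, 39, 7, 36, 45, 43, 47, 48, 35, 23]
  15 vs smaller child 7 at index 6, swap → [4, 17, 7, 22, 39, 15, 36, 45, 43, 47, 48, 35, 23]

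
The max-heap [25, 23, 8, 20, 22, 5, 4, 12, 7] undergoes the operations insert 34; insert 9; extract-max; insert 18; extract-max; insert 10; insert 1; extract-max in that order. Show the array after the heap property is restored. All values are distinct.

[22, 20, 8, 12, 18, 5, 4, 1, 7, 9, 10]

insert 34:
  append 34 at index 9 → [25, 23, 8, 20, 22, 5, 4, 12, 7, 34]
  34 > parent 22 at index 4, swap → [25, 23, 8, 20, 34, 5, 4, 12, 7, 22]
  34 > parent 23 at index 1, swap → [25, 34, 8, 20, 23, 5, 4, 12, 7, 22]
  34 > parent 25 at index 0, swap → [34, 25, 8, 20, 23, 5, 4, 12, 7, 22]
insert 9:
  append 9 at index 10 → [34, 25, 8, 20, 23, 5, 4, 12, 7, 22, 9] (no swap needed)
extract-max → returns 34:
  remove root 34; move last element 9 to root → [9, 25, 8, 20, 23, 5, 4, 12, 7, 22]
  9 vs larger child 25 at index 1, swap → [25, 9, 8, 20, 23, 5, 4, 12, 7, 22]
  9 vs larger child 23 at index 4, swap → [25, 23, 8, 20, 9, 5, 4, 12, 7, 22]
  9 vs only child 22 at index 9, swap → [25, 23, 8, 20, 22, 5, 4, 12, 7, 9]
insert 18:
  append 18 at index 10 → [25, 23, 8, 20, 22, 5, 4, 12, 7, 9, 18] (no swap needed)
extract-max → returns 25:
  remove root 25; move last element 18 to root → [18, 23, 8, 20, 22, 5, 4, 12, 7, 9]
  18 vs larger child 23 at index 1, swap → [23, 18, 8, 20, 22, 5, 4, 12, 7, 9]
  18 vs larger child 22 at index 4, swap → [23, 22, 8, 20, 18, 5, 4, 12, 7, 9]
insert 10:
  append 10 at index 10 → [23, 22, 8, 20, 18, 5, 4, 12, 7, 9, 10] (no swap needed)
insert 1:
  append 1 at index 11 → [23, 22, 8, 20, 18, 5, 4, 12, 7, 9, 10, 1] (no swap needed)
extract-max → returns 23:
  remove root 23; move last element 1 to root → [1, 22, 8, 20, 18, 5, 4, 12, 7, 9, 10]
  1 vs larger child 22 at index 1, swap → [22, 1, 8, 20, 18, 5, 4, 12, 7, 9, 10]
  1 vs larger child 20 at index 3, swap → [22, 20, 8, 1, 18, 5, 4, 12, 7, 9, 10]
  1 vs larger child 12 at index 7, swap → [22, 20, 8, 12, 18, 5, 4, 1, 7, 9, 10]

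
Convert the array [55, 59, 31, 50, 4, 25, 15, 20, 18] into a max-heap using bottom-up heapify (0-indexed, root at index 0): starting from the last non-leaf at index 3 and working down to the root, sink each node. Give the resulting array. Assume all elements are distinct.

sift down from index 3: already satisfies heap property
sift down from index 2: already satisfies heap property
sift down from index 1: already satisfies heap property
sift down from index 0:
  55 vs larger child 59 at index 1, swap → [59, 55, 31, 50, 4, 25, 15, 20, 18]

[59, 55, 31, 50, 4, 25, 15, 20, 18]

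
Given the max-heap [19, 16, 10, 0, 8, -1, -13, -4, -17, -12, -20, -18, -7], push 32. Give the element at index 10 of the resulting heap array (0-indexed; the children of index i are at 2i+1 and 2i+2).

append 32 at index 13 → [19, 16, 10, 0, 8, -1, -13, -4, -17, -12, -20, -18, -7, 32]
32 > parent -13 at index 6, swap → [19, 16, 10, 0, 8, -1, 32, -4, -17, -12, -20, -18, -7, -13]
32 > parent 10 at index 2, swap → [19, 16, 32, 0, 8, -1, 10, -4, -17, -12, -20, -18, -7, -13]
32 > parent 19 at index 0, swap → [32, 16, 19, 0, 8, -1, 10, -4, -17, -12, -20, -18, -7, -13]
resulting array: [32, 16, 19, 0, 8, -1, 10, -4, -17, -12, -20, -18, -7, -13]

-20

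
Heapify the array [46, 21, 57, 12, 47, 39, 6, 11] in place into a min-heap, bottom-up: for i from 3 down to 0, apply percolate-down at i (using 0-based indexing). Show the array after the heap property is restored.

sift down from index 3:
  12 vs only child 11 at index 7, swap → [46, 21, 57, 11, 47, 39, 6, 12]
sift down from index 2:
  57 vs smaller child 6 at index 6, swap → [46, 21, 6, 11, 47, 39, 57, 12]
sift down from index 1:
  21 vs smaller child 11 at index 3, swap → [46, 11, 6, 21, 47, 39, 57, 12]
  21 vs only child 12 at index 7, swap → [46, 11, 6, 12, 47, 39, 57, 21]
sift down from index 0:
  46 vs smaller child 6 at index 2, swap → [6, 11, 46, 12, 47, 39, 57, 21]
  46 vs smaller child 39 at index 5, swap → [6, 11, 39, 12, 47, 46, 57, 21]

[6, 11, 39, 12, 47, 46, 57, 21]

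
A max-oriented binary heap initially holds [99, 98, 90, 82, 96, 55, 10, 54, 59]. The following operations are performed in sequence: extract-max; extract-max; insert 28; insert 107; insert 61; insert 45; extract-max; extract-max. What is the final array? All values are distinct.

[90, 82, 59, 54, 61, 55, 10, 28, 45]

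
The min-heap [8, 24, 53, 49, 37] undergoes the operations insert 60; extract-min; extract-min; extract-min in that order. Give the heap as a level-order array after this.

insert 60:
  append 60 at index 5 → [8, 24, 53, 49, 37, 60] (no swap needed)
extract-min → returns 8:
  remove root 8; move last element 60 to root → [60, 24, 53, 49, 37]
  60 vs smaller child 24 at index 1, swap → [24, 60, 53, 49, 37]
  60 vs smaller child 37 at index 4, swap → [24, 37, 53, 49, 60]
extract-min → returns 24:
  remove root 24; move last element 60 to root → [60, 37, 53, 49]
  60 vs smaller child 37 at index 1, swap → [37, 60, 53, 49]
  60 vs only child 49 at index 3, swap → [37, 49, 53, 60]
extract-min → returns 37:
  remove root 37; move last element 60 to root → [60, 49, 53]
  60 vs smaller child 49 at index 1, swap → [49, 60, 53]

[49, 60, 53]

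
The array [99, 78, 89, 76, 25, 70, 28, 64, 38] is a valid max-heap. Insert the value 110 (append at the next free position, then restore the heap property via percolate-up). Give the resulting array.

[110, 99, 89, 76, 78, 70, 28, 64, 38, 25]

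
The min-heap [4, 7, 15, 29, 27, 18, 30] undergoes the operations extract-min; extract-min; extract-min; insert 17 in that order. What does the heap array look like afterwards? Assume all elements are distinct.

[17, 18, 30, 29, 27]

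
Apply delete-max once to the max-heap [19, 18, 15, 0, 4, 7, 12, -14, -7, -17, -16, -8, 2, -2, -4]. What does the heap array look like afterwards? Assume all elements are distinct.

remove root 19; move last element -4 to root → [-4, 18, 15, 0, 4, 7, 12, -14, -7, -17, -16, -8, 2, -2]
-4 vs larger child 18 at index 1, swap → [18, -4, 15, 0, 4, 7, 12, -14, -7, -17, -16, -8, 2, -2]
-4 vs larger child 4 at index 4, swap → [18, 4, 15, 0, -4, 7, 12, -14, -7, -17, -16, -8, 2, -2]

[18, 4, 15, 0, -4, 7, 12, -14, -7, -17, -16, -8, 2, -2]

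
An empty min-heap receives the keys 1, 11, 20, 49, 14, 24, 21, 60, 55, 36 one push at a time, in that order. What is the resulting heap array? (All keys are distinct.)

Insert 1:
  append 1 at index 0 → [1] (no swap needed)
Insert 11:
  append 11 at index 1 → [1, 11] (no swap needed)
Insert 20:
  append 20 at index 2 → [1, 11, 20] (no swap needed)
Insert 49:
  append 49 at index 3 → [1, 11, 20, 49] (no swap needed)
Insert 14:
  append 14 at index 4 → [1, 11, 20, 49, 14] (no swap needed)
Insert 24:
  append 24 at index 5 → [1, 11, 20, 49, 14, 24] (no swap needed)
Insert 21:
  append 21 at index 6 → [1, 11, 20, 49, 14, 24, 21] (no swap needed)
Insert 60:
  append 60 at index 7 → [1, 11, 20, 49, 14, 24, 21, 60] (no swap needed)
Insert 55:
  append 55 at index 8 → [1, 11, 20, 49, 14, 24, 21, 60, 55] (no swap needed)
Insert 36:
  append 36 at index 9 → [1, 11, 20, 49, 14, 24, 21, 60, 55, 36] (no swap needed)

[1, 11, 20, 49, 14, 24, 21, 60, 55, 36]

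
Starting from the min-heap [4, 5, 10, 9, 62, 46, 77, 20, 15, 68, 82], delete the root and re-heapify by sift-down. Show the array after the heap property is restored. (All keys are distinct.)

[5, 9, 10, 15, 62, 46, 77, 20, 82, 68]

remove root 4; move last element 82 to root → [82, 5, 10, 9, 62, 46, 77, 20, 15, 68]
82 vs smaller child 5 at index 1, swap → [5, 82, 10, 9, 62, 46, 77, 20, 15, 68]
82 vs smaller child 9 at index 3, swap → [5, 9, 10, 82, 62, 46, 77, 20, 15, 68]
82 vs smaller child 15 at index 8, swap → [5, 9, 10, 15, 62, 46, 77, 20, 82, 68]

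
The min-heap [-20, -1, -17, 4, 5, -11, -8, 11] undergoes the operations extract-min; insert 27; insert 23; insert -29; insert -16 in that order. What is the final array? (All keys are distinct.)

extract-min → returns -20:
  remove root -20; move last element 11 to root → [11, -1, -17, 4, 5, -11, -8]
  11 vs smaller child -17 at index 2, swap → [-17, -1, 11, 4, 5, -11, -8]
  11 vs smaller child -11 at index 5, swap → [-17, -1, -11, 4, 5, 11, -8]
insert 27:
  append 27 at index 7 → [-17, -1, -11, 4, 5, 11, -8, 27] (no swap needed)
insert 23:
  append 23 at index 8 → [-17, -1, -11, 4, 5, 11, -8, 27, 23] (no swap needed)
insert -29:
  append -29 at index 9 → [-17, -1, -11, 4, 5, 11, -8, 27, 23, -29]
  -29 < parent 5 at index 4, swap → [-17, -1, -11, 4, -29, 11, -8, 27, 23, 5]
  -29 < parent -1 at index 1, swap → [-17, -29, -11, 4, -1, 11, -8, 27, 23, 5]
  -29 < parent -17 at index 0, swap → [-29, -17, -11, 4, -1, 11, -8, 27, 23, 5]
insert -16:
  append -16 at index 10 → [-29, -17, -11, 4, -1, 11, -8, 27, 23, 5, -16]
  -16 < parent -1 at index 4, swap → [-29, -17, -11, 4, -16, 11, -8, 27, 23, 5, -1]

[-29, -17, -11, 4, -16, 11, -8, 27, 23, 5, -1]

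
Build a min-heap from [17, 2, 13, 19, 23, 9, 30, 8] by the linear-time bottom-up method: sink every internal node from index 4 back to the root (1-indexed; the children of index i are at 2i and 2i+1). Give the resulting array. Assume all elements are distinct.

[2, 8, 9, 17, 23, 13, 30, 19]

sift down from index 4:
  19 vs only child 8 at index 8, swap → [17, 2, 13, 8, 23, 9, 30, 19]
sift down from index 3:
  13 vs smaller child 9 at index 6, swap → [17, 2, 9, 8, 23, 13, 30, 19]
sift down from index 2: already satisfies heap property
sift down from index 1:
  17 vs smaller child 2 at index 2, swap → [2, 17, 9, 8, 23, 13, 30, 19]
  17 vs smaller child 8 at index 4, swap → [2, 8, 9, 17, 23, 13, 30, 19]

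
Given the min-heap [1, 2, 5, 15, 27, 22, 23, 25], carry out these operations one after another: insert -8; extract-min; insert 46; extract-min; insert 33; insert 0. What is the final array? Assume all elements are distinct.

insert -8:
  append -8 at index 8 → [1, 2, 5, 15, 27, 22, 23, 25, -8]
  -8 < parent 15 at index 3, swap → [1, 2, 5, -8, 27, 22, 23, 25, 15]
  -8 < parent 2 at index 1, swap → [1, -8, 5, 2, 27, 22, 23, 25, 15]
  -8 < parent 1 at index 0, swap → [-8, 1, 5, 2, 27, 22, 23, 25, 15]
extract-min → returns -8:
  remove root -8; move last element 15 to root → [15, 1, 5, 2, 27, 22, 23, 25]
  15 vs smaller child 1 at index 1, swap → [1, 15, 5, 2, 27, 22, 23, 25]
  15 vs smaller child 2 at index 3, swap → [1, 2, 5, 15, 27, 22, 23, 25]
insert 46:
  append 46 at index 8 → [1, 2, 5, 15, 27, 22, 23, 25, 46] (no swap needed)
extract-min → returns 1:
  remove root 1; move last element 46 to root → [46, 2, 5, 15, 27, 22, 23, 25]
  46 vs smaller child 2 at index 1, swap → [2, 46, 5, 15, 27, 22, 23, 25]
  46 vs smaller child 15 at index 3, swap → [2, 15, 5, 46, 27, 22, 23, 25]
  46 vs only child 25 at index 7, swap → [2, 15, 5, 25, 27, 22, 23, 46]
insert 33:
  append 33 at index 8 → [2, 15, 5, 25, 27, 22, 23, 46, 33] (no swap needed)
insert 0:
  append 0 at index 9 → [2, 15, 5, 25, 27, 22, 23, 46, 33, 0]
  0 < parent 27 at index 4, swap → [2, 15, 5, 25, 0, 22, 23, 46, 33, 27]
  0 < parent 15 at index 1, swap → [2, 0, 5, 25, 15, 22, 23, 46, 33, 27]
  0 < parent 2 at index 0, swap → [0, 2, 5, 25, 15, 22, 23, 46, 33, 27]

[0, 2, 5, 25, 15, 22, 23, 46, 33, 27]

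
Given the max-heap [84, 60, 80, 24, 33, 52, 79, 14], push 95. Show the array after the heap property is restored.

[95, 84, 80, 60, 33, 52, 79, 14, 24]

append 95 at index 8 → [84, 60, 80, 24, 33, 52, 79, 14, 95]
95 > parent 24 at index 3, swap → [84, 60, 80, 95, 33, 52, 79, 14, 24]
95 > parent 60 at index 1, swap → [84, 95, 80, 60, 33, 52, 79, 14, 24]
95 > parent 84 at index 0, swap → [95, 84, 80, 60, 33, 52, 79, 14, 24]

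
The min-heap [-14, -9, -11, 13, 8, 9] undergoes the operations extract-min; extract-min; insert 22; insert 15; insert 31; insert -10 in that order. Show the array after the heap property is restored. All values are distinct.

[-10, -9, 9, 8, 22, 15, 31, 13]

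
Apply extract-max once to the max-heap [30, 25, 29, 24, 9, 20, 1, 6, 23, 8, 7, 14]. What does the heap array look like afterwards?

remove root 30; move last element 14 to root → [14, 25, 29, 24, 9, 20, 1, 6, 23, 8, 7]
14 vs larger child 29 at index 2, swap → [29, 25, 14, 24, 9, 20, 1, 6, 23, 8, 7]
14 vs larger child 20 at index 5, swap → [29, 25, 20, 24, 9, 14, 1, 6, 23, 8, 7]

[29, 25, 20, 24, 9, 14, 1, 6, 23, 8, 7]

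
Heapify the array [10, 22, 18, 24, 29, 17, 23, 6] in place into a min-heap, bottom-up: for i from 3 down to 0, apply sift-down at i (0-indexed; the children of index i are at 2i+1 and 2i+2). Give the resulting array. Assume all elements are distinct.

sift down from index 3:
  24 vs only child 6 at index 7, swap → [10, 22, 18, 6, 29, 17, 23, 24]
sift down from index 2:
  18 vs smaller child 17 at index 5, swap → [10, 22, 17, 6, 29, 18, 23, 24]
sift down from index 1:
  22 vs smaller child 6 at index 3, swap → [10, 6, 17, 22, 29, 18, 23, 24]
sift down from index 0:
  10 vs smaller child 6 at index 1, swap → [6, 10, 17, 22, 29, 18, 23, 24]

[6, 10, 17, 22, 29, 18, 23, 24]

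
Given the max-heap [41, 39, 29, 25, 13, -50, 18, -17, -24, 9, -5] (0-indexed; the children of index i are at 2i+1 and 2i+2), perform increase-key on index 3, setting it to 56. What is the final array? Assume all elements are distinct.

set index 3 from 25 to 56 → [41, 39, 29, 56, 13, -50, 18, -17, -24, 9, -5]
56 > parent 39 at index 1, swap → [41, 56, 29, 39, 13, -50, 18, -17, -24, 9, -5]
56 > parent 41 at index 0, swap → [56, 41, 29, 39, 13, -50, 18, -17, -24, 9, -5]

[56, 41, 29, 39, 13, -50, 18, -17, -24, 9, -5]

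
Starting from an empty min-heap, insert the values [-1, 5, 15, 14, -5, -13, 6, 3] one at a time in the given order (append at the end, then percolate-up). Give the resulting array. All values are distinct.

Insert -1:
  append -1 at index 0 → [-1] (no swap needed)
Insert 5:
  append 5 at index 1 → [-1, 5] (no swap needed)
Insert 15:
  append 15 at index 2 → [-1, 5, 15] (no swap needed)
Insert 14:
  append 14 at index 3 → [-1, 5, 15, 14] (no swap needed)
Insert -5:
  append -5 at index 4 → [-1, 5, 15, 14, -5]
  -5 < parent 5 at index 1, swap → [-1, -5, 15, 14, 5]
  -5 < parent -1 at index 0, swap → [-5, -1, 15, 14, 5]
Insert -13:
  append -13 at index 5 → [-5, -1, 15, 14, 5, -13]
  -13 < parent 15 at index 2, swap → [-5, -1, -13, 14, 5, 15]
  -13 < parent -5 at index 0, swap → [-13, -1, -5, 14, 5, 15]
Insert 6:
  append 6 at index 6 → [-13, -1, -5, 14, 5, 15, 6] (no swap needed)
Insert 3:
  append 3 at index 7 → [-13, -1, -5, 14, 5, 15, 6, 3]
  3 < parent 14 at index 3, swap → [-13, -1, -5, 3, 5, 15, 6, 14]

[-13, -1, -5, 3, 5, 15, 6, 14]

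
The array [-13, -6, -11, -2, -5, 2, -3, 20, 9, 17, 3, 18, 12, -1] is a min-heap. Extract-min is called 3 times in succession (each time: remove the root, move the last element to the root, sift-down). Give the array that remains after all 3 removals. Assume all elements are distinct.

[-5, -2, -3, 9, 3, 2, -1, 20, 18, 17, 12]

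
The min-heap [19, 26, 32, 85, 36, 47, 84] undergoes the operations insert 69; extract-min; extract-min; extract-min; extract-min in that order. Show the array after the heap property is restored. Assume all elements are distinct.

[47, 69, 85, 84]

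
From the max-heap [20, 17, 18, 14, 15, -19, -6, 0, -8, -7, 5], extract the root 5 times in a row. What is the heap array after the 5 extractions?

[5, 0, -6, -8, -7, -19]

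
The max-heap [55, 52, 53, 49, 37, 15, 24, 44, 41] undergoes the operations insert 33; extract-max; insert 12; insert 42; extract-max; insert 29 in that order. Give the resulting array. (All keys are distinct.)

[52, 49, 33, 44, 42, 15, 24, 37, 41, 12, 29]

insert 33:
  append 33 at index 9 → [55, 52, 53, 49, 37, 15, 24, 44, 41, 33] (no swap needed)
extract-max → returns 55:
  remove root 55; move last element 33 to root → [33, 52, 53, 49, 37, 15, 24, 44, 41]
  33 vs larger child 53 at index 2, swap → [53, 52, 33, 49, 37, 15, 24, 44, 41]
insert 12:
  append 12 at index 9 → [53, 52, 33, 49, 37, 15, 24, 44, 41, 12] (no swap needed)
insert 42:
  append 42 at index 10 → [53, 52, 33, 49, 37, 15, 24, 44, 41, 12, 42]
  42 > parent 37 at index 4, swap → [53, 52, 33, 49, 42, 15, 24, 44, 41, 12, 37]
extract-max → returns 53:
  remove root 53; move last element 37 to root → [37, 52, 33, 49, 42, 15, 24, 44, 41, 12]
  37 vs larger child 52 at index 1, swap → [52, 37, 33, 49, 42, 15, 24, 44, 41, 12]
  37 vs larger child 49 at index 3, swap → [52, 49, 33, 37, 42, 15, 24, 44, 41, 12]
  37 vs larger child 44 at index 7, swap → [52, 49, 33, 44, 42, 15, 24, 37, 41, 12]
insert 29:
  append 29 at index 10 → [52, 49, 33, 44, 42, 15, 24, 37, 41, 12, 29] (no swap needed)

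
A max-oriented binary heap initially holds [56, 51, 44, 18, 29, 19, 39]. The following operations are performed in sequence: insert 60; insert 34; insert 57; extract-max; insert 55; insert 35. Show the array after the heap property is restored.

insert 60:
  append 60 at index 7 → [56, 51, 44, 18, 29, 19, 39, 60]
  60 > parent 18 at index 3, swap → [56, 51, 44, 60, 29, 19, 39, 18]
  60 > parent 51 at index 1, swap → [56, 60, 44, 51, 29, 19, 39, 18]
  60 > parent 56 at index 0, swap → [60, 56, 44, 51, 29, 19, 39, 18]
insert 34:
  append 34 at index 8 → [60, 56, 44, 51, 29, 19, 39, 18, 34] (no swap needed)
insert 57:
  append 57 at index 9 → [60, 56, 44, 51, 29, 19, 39, 18, 34, 57]
  57 > parent 29 at index 4, swap → [60, 56, 44, 51, 57, 19, 39, 18, 34, 29]
  57 > parent 56 at index 1, swap → [60, 57, 44, 51, 56, 19, 39, 18, 34, 29]
extract-max → returns 60:
  remove root 60; move last element 29 to root → [29, 57, 44, 51, 56, 19, 39, 18, 34]
  29 vs larger child 57 at index 1, swap → [57, 29, 44, 51, 56, 19, 39, 18, 34]
  29 vs larger child 56 at index 4, swap → [57, 56, 44, 51, 29, 19, 39, 18, 34]
insert 55:
  append 55 at index 9 → [57, 56, 44, 51, 29, 19, 39, 18, 34, 55]
  55 > parent 29 at index 4, swap → [57, 56, 44, 51, 55, 19, 39, 18, 34, 29]
insert 35:
  append 35 at index 10 → [57, 56, 44, 51, 55, 19, 39, 18, 34, 29, 35] (no swap needed)

[57, 56, 44, 51, 55, 19, 39, 18, 34, 29, 35]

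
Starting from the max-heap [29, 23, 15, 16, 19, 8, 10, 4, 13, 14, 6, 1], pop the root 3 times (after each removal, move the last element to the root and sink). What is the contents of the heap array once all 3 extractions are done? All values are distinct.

extract-max #1 returns 29:
  remove root 29; move last element 1 to root → [1, 23, 15, 16, 19, 8, 10, 4, 13, 14, 6]
  1 vs larger child 23 at index 1, swap → [23, 1, 15, 16, 19, 8, 10, 4, 13, 14, 6]
  1 vs larger child 19 at index 4, swap → [23, 19, 15, 16, 1, 8, 10, 4, 13, 14, 6]
  1 vs larger child 14 at index 9, swap → [23, 19, 15, 16, 14, 8, 10, 4, 13, 1, 6]
extract-max #2 returns 23:
  remove root 23; move last element 6 to root → [6, 19, 15, 16, 14, 8, 10, 4, 13, 1]
  6 vs larger child 19 at index 1, swap → [19, 6, 15, 16, 14, 8, 10, 4, 13, 1]
  6 vs larger child 16 at index 3, swap → [19, 16, 15, 6, 14, 8, 10, 4, 13, 1]
  6 vs larger child 13 at index 8, swap → [19, 16, 15, 13, 14, 8, 10, 4, 6, 1]
extract-max #3 returns 19:
  remove root 19; move last element 1 to root → [1, 16, 15, 13, 14, 8, 10, 4, 6]
  1 vs larger child 16 at index 1, swap → [16, 1, 15, 13, 14, 8, 10, 4, 6]
  1 vs larger child 14 at index 4, swap → [16, 14, 15, 13, 1, 8, 10, 4, 6]

[16, 14, 15, 13, 1, 8, 10, 4, 6]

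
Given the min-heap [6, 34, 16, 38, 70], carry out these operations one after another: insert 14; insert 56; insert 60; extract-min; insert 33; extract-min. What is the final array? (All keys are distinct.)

[16, 33, 38, 34, 70, 60, 56]

insert 14:
  append 14 at index 5 → [6, 34, 16, 38, 70, 14]
  14 < parent 16 at index 2, swap → [6, 34, 14, 38, 70, 16]
insert 56:
  append 56 at index 6 → [6, 34, 14, 38, 70, 16, 56] (no swap needed)
insert 60:
  append 60 at index 7 → [6, 34, 14, 38, 70, 16, 56, 60] (no swap needed)
extract-min → returns 6:
  remove root 6; move last element 60 to root → [60, 34, 14, 38, 70, 16, 56]
  60 vs smaller child 14 at index 2, swap → [14, 34, 60, 38, 70, 16, 56]
  60 vs smaller child 16 at index 5, swap → [14, 34, 16, 38, 70, 60, 56]
insert 33:
  append 33 at index 7 → [14, 34, 16, 38, 70, 60, 56, 33]
  33 < parent 38 at index 3, swap → [14, 34, 16, 33, 70, 60, 56, 38]
  33 < parent 34 at index 1, swap → [14, 33, 16, 34, 70, 60, 56, 38]
extract-min → returns 14:
  remove root 14; move last element 38 to root → [38, 33, 16, 34, 70, 60, 56]
  38 vs smaller child 16 at index 2, swap → [16, 33, 38, 34, 70, 60, 56]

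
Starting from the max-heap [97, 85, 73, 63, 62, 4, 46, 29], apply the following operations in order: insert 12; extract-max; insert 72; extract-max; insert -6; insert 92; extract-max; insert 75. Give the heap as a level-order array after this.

insert 12:
  append 12 at index 8 → [97, 85, 73, 63, 62, 4, 46, 29, 12] (no swap needed)
extract-max → returns 97:
  remove root 97; move last element 12 to root → [12, 85, 73, 63, 62, 4, 46, 29]
  12 vs larger child 85 at index 1, swap → [85, 12, 73, 63, 62, 4, 46, 29]
  12 vs larger child 63 at index 3, swap → [85, 63, 73, 12, 62, 4, 46, 29]
  12 vs only child 29 at index 7, swap → [85, 63, 73, 29, 62, 4, 46, 12]
insert 72:
  append 72 at index 8 → [85, 63, 73, 29, 62, 4, 46, 12, 72]
  72 > parent 29 at index 3, swap → [85, 63, 73, 72, 62, 4, 46, 12, 29]
  72 > parent 63 at index 1, swap → [85, 72, 73, 63, 62, 4, 46, 12, 29]
extract-max → returns 85:
  remove root 85; move last element 29 to root → [29, 72, 73, 63, 62, 4, 46, 12]
  29 vs larger child 73 at index 2, swap → [73, 72, 29, 63, 62, 4, 46, 12]
  29 vs larger child 46 at index 6, swap → [73, 72, 46, 63, 62, 4, 29, 12]
insert -6:
  append -6 at index 8 → [73, 72, 46, 63, 62, 4, 29, 12, -6] (no swap needed)
insert 92:
  append 92 at index 9 → [73, 72, 46, 63, 62, 4, 29, 12, -6, 92]
  92 > parent 62 at index 4, swap → [73, 72, 46, 63, 92, 4, 29, 12, -6, 62]
  92 > parent 72 at index 1, swap → [73, 92, 46, 63, 72, 4, 29, 12, -6, 62]
  92 > parent 73 at index 0, swap → [92, 73, 46, 63, 72, 4, 29, 12, -6, 62]
extract-max → returns 92:
  remove root 92; move last element 62 to root → [62, 73, 46, 63, 72, 4, 29, 12, -6]
  62 vs larger child 73 at index 1, swap → [73, 62, 46, 63, 72, 4, 29, 12, -6]
  62 vs larger child 72 at index 4, swap → [73, 72, 46, 63, 62, 4, 29, 12, -6]
insert 75:
  append 75 at index 9 → [73, 72, 46, 63, 62, 4, 29, 12, -6, 75]
  75 > parent 62 at index 4, swap → [73, 72, 46, 63, 75, 4, 29, 12, -6, 62]
  75 > parent 72 at index 1, swap → [73, 75, 46, 63, 72, 4, 29, 12, -6, 62]
  75 > parent 73 at index 0, swap → [75, 73, 46, 63, 72, 4, 29, 12, -6, 62]

[75, 73, 46, 63, 72, 4, 29, 12, -6, 62]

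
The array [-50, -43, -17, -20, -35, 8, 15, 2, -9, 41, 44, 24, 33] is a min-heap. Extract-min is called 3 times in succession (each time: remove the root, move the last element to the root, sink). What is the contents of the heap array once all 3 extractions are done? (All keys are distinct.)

[-20, -9, -17, 2, 33, 8, 15, 44, 24, 41]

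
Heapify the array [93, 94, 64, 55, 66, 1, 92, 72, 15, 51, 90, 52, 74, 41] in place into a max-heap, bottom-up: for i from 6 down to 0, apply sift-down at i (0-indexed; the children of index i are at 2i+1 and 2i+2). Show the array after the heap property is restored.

[94, 93, 92, 72, 90, 74, 64, 55, 15, 51, 66, 52, 1, 41]

sift down from index 6: already satisfies heap property
sift down from index 5:
  1 vs larger child 74 at index 12, swap → [93, 94, 64, 55, 66, 74, 92, 72, 15, 51, 90, 52, 1, 41]
sift down from index 4:
  66 vs larger child 90 at index 10, swap → [93, 94, 64, 55, 90, 74, 92, 72, 15, 51, 66, 52, 1, 41]
sift down from index 3:
  55 vs larger child 72 at index 7, swap → [93, 94, 64, 72, 90, 74, 92, 55, 15, 51, 66, 52, 1, 41]
sift down from index 2:
  64 vs larger child 92 at index 6, swap → [93, 94, 92, 72, 90, 74, 64, 55, 15, 51, 66, 52, 1, 41]
sift down from index 1: already satisfies heap property
sift down from index 0:
  93 vs larger child 94 at index 1, swap → [94, 93, 92, 72, 90, 74, 64, 55, 15, 51, 66, 52, 1, 41]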